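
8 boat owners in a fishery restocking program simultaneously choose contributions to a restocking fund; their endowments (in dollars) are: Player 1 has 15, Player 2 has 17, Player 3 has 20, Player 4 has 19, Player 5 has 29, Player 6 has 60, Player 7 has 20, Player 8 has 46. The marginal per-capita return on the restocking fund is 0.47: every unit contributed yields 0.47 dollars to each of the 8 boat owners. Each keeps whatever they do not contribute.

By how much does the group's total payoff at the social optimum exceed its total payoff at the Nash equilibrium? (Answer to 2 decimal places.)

623.76 dollars

The private return per contributed unit is 0.47 < 1 for everyone, so the Nash equilibrium is zero contribution and the group total is Σ E_j = 15 + 17 + 20 + 19 + 29 + 60 + 20 + 46 = 226.
Each contributed unit returns 3.760 to the group, so the social optimum is full contribution by everyone: group total = 3.760 × 226 = 849.76.
Efficiency loss = (3.760 − 1) × 226 = 623.76.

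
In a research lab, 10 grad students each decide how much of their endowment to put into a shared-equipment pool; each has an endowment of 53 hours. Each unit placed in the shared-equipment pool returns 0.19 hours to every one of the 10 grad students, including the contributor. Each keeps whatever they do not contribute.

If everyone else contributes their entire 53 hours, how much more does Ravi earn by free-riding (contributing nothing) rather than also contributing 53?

42.93 hours

Switching from a contribution of 53 to 0 lets Ravi keep an extra 53 hours, but lowers the shared-equipment pool by 53, which costs Ravi their own share of that drop: 0.19 × 53 = 10.07.
Net gain = 53 − 10.07 = 42.93. The private return per contributed unit (0.19) is below 1, so free-riding is indeed the best response regardless of what the others do.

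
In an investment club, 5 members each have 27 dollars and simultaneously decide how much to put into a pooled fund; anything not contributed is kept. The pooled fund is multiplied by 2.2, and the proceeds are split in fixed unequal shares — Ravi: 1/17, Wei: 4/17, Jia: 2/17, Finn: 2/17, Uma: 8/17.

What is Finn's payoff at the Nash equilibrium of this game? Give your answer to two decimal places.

A player with share s gets back 2.2·s per unit contributed, so full contribution is dominant for anyone with s > 1/2.2 = 0.4545 and zero contribution is dominant for anyone below.
Only Uma (8/17) clears that bar, contributing 27; the remaining 4 contribute 0. Total contributed: 27.
Finn keeps 27 and receives 2.2 × 27 × 2/17 = 6.99 from the pooled fund, for a payoff of 33.99.

33.99 dollars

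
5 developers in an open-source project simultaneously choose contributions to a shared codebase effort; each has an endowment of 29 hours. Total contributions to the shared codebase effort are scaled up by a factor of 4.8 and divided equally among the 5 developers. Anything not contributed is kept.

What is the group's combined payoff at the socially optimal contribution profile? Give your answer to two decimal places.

696.00 hours

Each contributed unit returns 4.800 to the group as a whole (0.9600 to each of 5 players), which exceeds 1, so the social optimum is full contribution: group total = 4.800 × 145 = 696.00.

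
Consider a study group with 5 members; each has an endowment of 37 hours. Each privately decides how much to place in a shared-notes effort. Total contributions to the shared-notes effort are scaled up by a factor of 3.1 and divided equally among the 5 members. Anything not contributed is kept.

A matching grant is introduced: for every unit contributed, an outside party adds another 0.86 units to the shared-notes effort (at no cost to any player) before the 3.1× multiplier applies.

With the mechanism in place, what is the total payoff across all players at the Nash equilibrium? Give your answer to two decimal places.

1066.71 hours

Under the mechanism each unit contributed yields 3.1 × 1.86 / 5 = 1.1532 back to its contributor per unit of net cost, which exceeds 1, making full contribution the dominant choice for everyone.
So the Nash equilibrium is full contribution by all 5; the group earns 3.1 × 1.86 × 185 = 1066.71.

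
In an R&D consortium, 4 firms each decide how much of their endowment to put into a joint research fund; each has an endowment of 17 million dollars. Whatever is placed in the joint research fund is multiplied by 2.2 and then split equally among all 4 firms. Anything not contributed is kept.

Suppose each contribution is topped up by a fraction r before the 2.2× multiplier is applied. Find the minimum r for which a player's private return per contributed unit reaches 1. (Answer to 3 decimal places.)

0.818

With matching at rate r, one contributed unit becomes (1 + r) in the joint research fund and returns 2.2 × (1 + r) / 4 to the contributor.
Setting this equal to 1: 1 + r = 4/2.2 = 1.8182.
So the minimum matching rate is r = 1.8182 − 1 = 0.818.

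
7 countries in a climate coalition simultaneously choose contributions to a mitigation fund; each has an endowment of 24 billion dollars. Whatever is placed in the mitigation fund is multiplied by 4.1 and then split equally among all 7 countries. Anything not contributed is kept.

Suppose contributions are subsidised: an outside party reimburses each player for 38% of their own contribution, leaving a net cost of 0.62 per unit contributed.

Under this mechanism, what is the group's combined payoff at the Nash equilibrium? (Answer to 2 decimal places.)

The effective private return is (4.1/7) / 0.62 = 0.9447, which is still under 1, so the mechanism doesn't change anyone's dominant strategy: zero contribution.
Everyone keeps their endowment and the group total is 7 × 24 = 168.

168.00 billion dollars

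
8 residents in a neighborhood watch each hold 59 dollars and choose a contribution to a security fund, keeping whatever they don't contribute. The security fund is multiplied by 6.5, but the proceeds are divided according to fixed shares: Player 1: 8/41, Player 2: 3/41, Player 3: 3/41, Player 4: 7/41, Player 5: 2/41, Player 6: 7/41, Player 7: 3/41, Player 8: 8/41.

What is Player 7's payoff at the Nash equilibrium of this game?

A player with share s gets back 6.5·s per unit contributed, so full contribution is dominant for anyone with s > 1/6.5 = 0.1538 and zero contribution is dominant for anyone below.
The shares above 0.1538 belong to Player 1, Player 4, Player 6 and Player 8, contributing 59 each; the remaining 4 contribute 0. Total contributed: 236.
Player 7 keeps 59 and receives 6.5 × 236 × 3/41 = 112.24 from the security fund, for a payoff of 171.24.

171.24 dollars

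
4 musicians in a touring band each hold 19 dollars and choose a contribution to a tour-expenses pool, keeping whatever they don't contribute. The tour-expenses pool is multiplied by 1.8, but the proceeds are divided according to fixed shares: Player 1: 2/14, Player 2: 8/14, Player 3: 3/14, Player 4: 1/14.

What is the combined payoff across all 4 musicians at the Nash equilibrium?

Each unit j contributes comes back to j as 1.8 × (j's share), so j prefers to contribute only if that share exceeds 1/1.8 = 0.5556; otherwise keeping the unit dominates.
Player 2 alone (share 8/14) is above the threshold, contributing 19; the remaining 3 contribute 0. Total contributed: 19.
The tour-expenses pool pays out 1.8 × 19 = 34.20 in total (split across the unequal shares, but the aggregate is all that matters for the group sum).
The 3 free-riders keep 19 each, adding 57. Group total = 57 + 34.20 = 91.20.

91.20 dollars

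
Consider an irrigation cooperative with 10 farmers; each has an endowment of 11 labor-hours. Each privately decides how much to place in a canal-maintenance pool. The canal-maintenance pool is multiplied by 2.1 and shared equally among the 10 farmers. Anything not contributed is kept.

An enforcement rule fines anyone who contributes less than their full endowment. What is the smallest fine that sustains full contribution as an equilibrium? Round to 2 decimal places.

Given the others contribute fully, the best deviation is to contribute 0 (any partial contribution still incurs the fine and gives up units whose private return 0.2100 is below 1).
Deviating from 11 to 0 saves 11 labor-hours but forfeits the deviator's share of the drop in the canal-maintenance pool: 2.1/10 × 11 = 2.31.
So the deviation gain is 11 − 2.31 = 8.69, and the fine must be at least 8.69 labor-hours to wipe it out.

8.69 labor-hours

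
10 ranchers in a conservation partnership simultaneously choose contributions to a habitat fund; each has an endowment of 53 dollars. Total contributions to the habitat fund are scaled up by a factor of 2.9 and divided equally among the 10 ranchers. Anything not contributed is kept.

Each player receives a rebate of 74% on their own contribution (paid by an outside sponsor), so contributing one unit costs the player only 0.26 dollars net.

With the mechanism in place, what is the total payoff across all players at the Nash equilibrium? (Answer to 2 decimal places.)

1929.20 dollars

Under the mechanism each unit contributed yields (2.9/10) / 0.26 = 1.1154 back to its contributor per unit of net cost, which exceeds 1, making full contribution the dominant choice for everyone.
At the Nash equilibrium everyone contributes 53. Group total payoff = 10 × (53 × 0.74 + 2.9 × 53) = 1929.20.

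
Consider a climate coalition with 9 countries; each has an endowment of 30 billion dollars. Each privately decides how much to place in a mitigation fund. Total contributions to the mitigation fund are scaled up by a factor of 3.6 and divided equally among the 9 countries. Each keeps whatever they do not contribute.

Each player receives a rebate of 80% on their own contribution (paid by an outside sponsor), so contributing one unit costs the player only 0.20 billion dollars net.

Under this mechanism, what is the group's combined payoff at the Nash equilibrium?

1188.00 billion dollars

The effective private return per unit is now (3.6/9) / 0.20 = 2.0000 > 1, so every player's dominant strategy flips to full contribution.
At the Nash equilibrium everyone contributes 30. Group total payoff = 9 × (30 × 0.80 + 3.6 × 30) = 1188.00.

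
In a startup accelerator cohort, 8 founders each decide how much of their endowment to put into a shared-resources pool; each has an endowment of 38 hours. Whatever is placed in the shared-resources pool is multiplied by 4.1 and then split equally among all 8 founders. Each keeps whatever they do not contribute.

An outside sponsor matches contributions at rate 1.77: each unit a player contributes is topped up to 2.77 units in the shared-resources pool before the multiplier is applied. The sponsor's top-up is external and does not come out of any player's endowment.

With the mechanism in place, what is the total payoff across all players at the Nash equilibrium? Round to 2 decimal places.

3452.53 hours

Under the mechanism each unit contributed yields 4.1 × 2.77 / 8 = 1.4196 back to its contributor per unit of net cost, which exceeds 1, making full contribution the dominant choice for everyone.
So the Nash equilibrium is full contribution by all 8; the group earns 4.1 × 2.77 × 304 = 3452.53.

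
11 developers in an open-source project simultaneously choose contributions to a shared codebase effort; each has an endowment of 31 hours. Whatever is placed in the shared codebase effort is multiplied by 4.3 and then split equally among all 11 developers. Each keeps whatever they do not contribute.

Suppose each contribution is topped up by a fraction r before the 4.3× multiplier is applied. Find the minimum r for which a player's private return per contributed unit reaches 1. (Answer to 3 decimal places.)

1.558

With matching at rate r, one contributed unit becomes (1 + r) in the shared codebase effort and returns 4.3 × (1 + r) / 11 to the contributor.
Setting this equal to 1: 1 + r = 11/4.3 = 2.5581.
So the minimum matching rate is r = 2.5581 − 1 = 1.558.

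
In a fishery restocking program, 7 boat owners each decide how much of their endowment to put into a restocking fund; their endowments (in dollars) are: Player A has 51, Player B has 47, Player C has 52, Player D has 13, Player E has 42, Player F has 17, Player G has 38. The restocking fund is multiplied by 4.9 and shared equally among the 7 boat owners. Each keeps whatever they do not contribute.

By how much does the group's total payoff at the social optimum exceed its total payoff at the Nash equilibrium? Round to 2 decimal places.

The private return per contributed unit is 4.9/7 = 0.7000 < 1 for every player regardless of endowment, so the Nash equilibrium is zero contribution and the group total is Σ E_j = 51 + 47 + 52 + 13 + 42 + 17 + 38 = 260.
Each contributed unit returns 4.900 to the group, so the social optimum is full contribution by everyone: group total = 4.900 × 260 = 1274.00.
Efficiency loss = (4.900 − 1) × 260 = 1014.00.

1014.00 dollars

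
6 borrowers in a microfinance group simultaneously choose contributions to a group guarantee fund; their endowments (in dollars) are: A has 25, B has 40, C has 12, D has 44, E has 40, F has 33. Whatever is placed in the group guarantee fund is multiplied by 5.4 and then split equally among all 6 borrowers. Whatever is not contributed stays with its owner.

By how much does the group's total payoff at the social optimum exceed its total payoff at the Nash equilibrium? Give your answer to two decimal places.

853.60 dollars

The private return per contributed unit is 5.4/6 = 0.9000 < 1 for every player regardless of endowment, so the Nash equilibrium is zero contribution and the group total is Σ E_j = 25 + 40 + 12 + 44 + 40 + 33 = 194.
Each contributed unit returns 5.400 to the group, so the social optimum is full contribution by everyone: group total = 5.400 × 194 = 1047.60.
Efficiency loss = (5.400 − 1) × 194 = 853.60.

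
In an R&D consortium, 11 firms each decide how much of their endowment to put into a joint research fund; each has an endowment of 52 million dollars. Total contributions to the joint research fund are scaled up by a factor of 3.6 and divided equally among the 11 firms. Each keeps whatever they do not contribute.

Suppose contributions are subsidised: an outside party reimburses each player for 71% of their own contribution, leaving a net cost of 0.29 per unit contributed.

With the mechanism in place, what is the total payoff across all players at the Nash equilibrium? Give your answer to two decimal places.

2465.32 million dollars

The effective private return per unit is now (3.6/11) / 0.29 = 1.1285 > 1, so every player's dominant strategy flips to full contribution.
At the Nash equilibrium everyone contributes 52. Group total payoff = 11 × (52 × 0.71 + 3.6 × 52) = 2465.32.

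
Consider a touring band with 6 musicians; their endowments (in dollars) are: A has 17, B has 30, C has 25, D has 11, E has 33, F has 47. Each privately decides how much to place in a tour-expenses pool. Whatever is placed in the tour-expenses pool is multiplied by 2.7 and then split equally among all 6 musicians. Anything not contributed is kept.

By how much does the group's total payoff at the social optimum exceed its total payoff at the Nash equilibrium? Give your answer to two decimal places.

The private return per contributed unit is 2.7/6 = 0.4500 < 1 for every player regardless of endowment, so the Nash equilibrium is zero contribution and the group total is Σ E_j = 17 + 30 + 25 + 11 + 33 + 47 = 163.
Each contributed unit returns 2.700 to the group, so the social optimum is full contribution by everyone: group total = 2.700 × 163 = 440.10.
Efficiency loss = (2.700 − 1) × 163 = 277.10.

277.10 dollars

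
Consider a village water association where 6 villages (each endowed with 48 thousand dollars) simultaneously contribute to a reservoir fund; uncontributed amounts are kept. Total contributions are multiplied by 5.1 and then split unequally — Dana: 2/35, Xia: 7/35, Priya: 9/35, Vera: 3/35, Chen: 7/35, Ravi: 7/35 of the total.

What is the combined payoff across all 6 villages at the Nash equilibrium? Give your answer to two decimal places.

Player j's private return per contributed unit is 5.1 × (j's share). Contributing is weakly dominant for j when that share is at least 1/5.1 = 0.1961, and contributing 0 is dominant otherwise.
Xia, Priya, Chen and Ravi clear that bar, contributing 48 each; the remaining 2 contribute 0. Total contributed: 192.
The reservoir fund pays out 5.1 × 192 = 979.20 in total (split across the unequal shares, but the aggregate is all that matters for the group sum).
The 2 free-riders keep 48 each, adding 96. Group total = 96 + 979.20 = 1075.20.

1075.20 thousand dollars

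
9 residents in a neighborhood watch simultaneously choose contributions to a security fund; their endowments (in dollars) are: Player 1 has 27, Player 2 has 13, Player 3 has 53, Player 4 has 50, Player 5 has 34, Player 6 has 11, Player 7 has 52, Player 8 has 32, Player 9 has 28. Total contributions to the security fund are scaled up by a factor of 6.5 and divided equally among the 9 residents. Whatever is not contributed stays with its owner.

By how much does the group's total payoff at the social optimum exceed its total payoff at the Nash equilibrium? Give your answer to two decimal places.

1650.00 dollars

The private return per contributed unit is 6.5/9 = 0.7222 < 1 for every player regardless of endowment, so the Nash equilibrium is zero contribution and the group total is Σ E_j = 27 + 13 + 53 + 50 + 34 + 11 + 52 + 32 + 28 = 300.
Each contributed unit returns 6.500 to the group, so the social optimum is full contribution by everyone: group total = 6.500 × 300 = 1950.00.
Efficiency loss = (6.500 − 1) × 300 = 1650.00.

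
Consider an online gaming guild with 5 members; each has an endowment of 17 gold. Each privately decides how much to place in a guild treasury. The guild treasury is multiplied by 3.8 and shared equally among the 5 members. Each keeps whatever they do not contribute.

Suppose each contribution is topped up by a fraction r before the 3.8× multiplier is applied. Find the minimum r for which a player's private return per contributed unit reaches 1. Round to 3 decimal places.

0.316

With matching at rate r, one contributed unit becomes (1 + r) in the guild treasury and returns 3.8 × (1 + r) / 5 to the contributor.
Setting this equal to 1: 1 + r = 5/3.8 = 1.3158.
So the minimum matching rate is r = 1.3158 − 1 = 0.316.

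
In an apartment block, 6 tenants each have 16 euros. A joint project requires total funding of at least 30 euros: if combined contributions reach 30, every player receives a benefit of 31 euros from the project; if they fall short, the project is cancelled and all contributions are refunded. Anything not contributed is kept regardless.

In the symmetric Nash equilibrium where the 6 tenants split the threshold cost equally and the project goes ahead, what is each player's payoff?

42 euros

Equal share of the threshold: 30/6 = 5.
At this profile no one gains by cutting their contribution: any cut drops the total below 30, the project is cancelled, contributions are refunded, and the deviator ends with 16, which is less than 16 − 5 + 31 = 42. Contributing more than 5 just wastes the excess. So contributing exactly 5 is a best response.
Each player's payoff: 16 − 5 + 31 = 42.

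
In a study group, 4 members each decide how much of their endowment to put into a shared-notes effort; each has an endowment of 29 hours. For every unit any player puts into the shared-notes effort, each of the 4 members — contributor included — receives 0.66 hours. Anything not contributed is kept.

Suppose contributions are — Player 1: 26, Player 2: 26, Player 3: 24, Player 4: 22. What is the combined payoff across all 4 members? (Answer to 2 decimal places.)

Total contributed: 26 + 26 + 24 + 22 = 98; total kept: 4 × 29 − 98 = 18.
The shared-notes effort pays out 0.66 × 4 × 98 = 258.72 in aggregate.
Group total = 18 + 258.72 = 276.72.

276.72 hours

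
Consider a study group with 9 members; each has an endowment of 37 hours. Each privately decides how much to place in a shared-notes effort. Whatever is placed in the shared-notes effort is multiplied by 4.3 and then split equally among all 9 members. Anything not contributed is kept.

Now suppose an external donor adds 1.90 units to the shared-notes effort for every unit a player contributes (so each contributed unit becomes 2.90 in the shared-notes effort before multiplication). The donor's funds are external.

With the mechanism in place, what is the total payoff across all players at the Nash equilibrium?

With the mechanism, a contributed unit returns 4.3 × 2.90 / 9 = 1.3856 per unit of net cost to the contributor — now above 1 — so contributing fully is weakly dominant for every player.
So the Nash equilibrium is full contribution by all 9; the group earns 4.3 × 2.90 × 333 = 4152.51.

4152.51 hours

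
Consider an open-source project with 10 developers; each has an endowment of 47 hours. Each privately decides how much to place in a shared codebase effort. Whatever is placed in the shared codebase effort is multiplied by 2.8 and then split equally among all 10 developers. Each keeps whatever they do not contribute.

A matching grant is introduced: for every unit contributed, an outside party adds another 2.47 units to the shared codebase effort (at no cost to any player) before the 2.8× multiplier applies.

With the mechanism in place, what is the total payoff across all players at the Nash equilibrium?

470.00 hours

Even with the mechanism, each unit contributed returns only 2.8 × 3.47 / 10 = 0.9716 per unit of net cost, so contributing nothing is still dominant.
Everyone keeps their endowment and the group total is 10 × 47 = 470.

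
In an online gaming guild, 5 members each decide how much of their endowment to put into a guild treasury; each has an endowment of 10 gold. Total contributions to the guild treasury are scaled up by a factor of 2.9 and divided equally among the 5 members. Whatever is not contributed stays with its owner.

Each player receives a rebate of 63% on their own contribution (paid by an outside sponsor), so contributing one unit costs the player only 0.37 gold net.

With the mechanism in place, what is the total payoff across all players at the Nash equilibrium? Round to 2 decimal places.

176.50 gold

The effective private return per unit is now (2.9/5) / 0.37 = 1.5676 > 1, so every player's dominant strategy flips to full contribution.
At the Nash equilibrium everyone contributes 10. Group total payoff = 5 × (10 × 0.63 + 2.9 × 10) = 176.50.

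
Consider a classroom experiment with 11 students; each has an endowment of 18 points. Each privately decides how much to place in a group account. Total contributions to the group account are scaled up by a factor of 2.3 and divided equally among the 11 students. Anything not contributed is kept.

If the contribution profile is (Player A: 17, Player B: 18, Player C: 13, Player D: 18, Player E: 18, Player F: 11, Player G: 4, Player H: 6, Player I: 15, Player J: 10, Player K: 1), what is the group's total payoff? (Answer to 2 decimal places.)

368.30 points

Total contributed: 17 + 18 + 13 + 18 + 18 + 11 + 4 + 6 + 15 + 10 + 1 = 131; total kept: 11 × 18 − 131 = 67.
The group account pays out 2.3 × 131 = 301.30 in aggregate.
Group total = 67 + 301.30 = 368.30.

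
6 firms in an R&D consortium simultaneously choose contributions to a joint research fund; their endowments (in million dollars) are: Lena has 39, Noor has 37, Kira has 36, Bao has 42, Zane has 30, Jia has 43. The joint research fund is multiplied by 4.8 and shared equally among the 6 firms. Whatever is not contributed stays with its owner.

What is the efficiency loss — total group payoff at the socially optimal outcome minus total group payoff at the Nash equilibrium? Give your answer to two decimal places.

862.60 million dollars

The private return per contributed unit is 4.8/6 = 0.8000 < 1 for every player regardless of endowment, so the Nash equilibrium is zero contribution and the group total is Σ E_j = 39 + 37 + 36 + 42 + 30 + 43 = 227.
Each contributed unit returns 4.800 to the group, so the social optimum is full contribution by everyone: group total = 4.800 × 227 = 1089.60.
Efficiency loss = (4.800 − 1) × 227 = 862.60.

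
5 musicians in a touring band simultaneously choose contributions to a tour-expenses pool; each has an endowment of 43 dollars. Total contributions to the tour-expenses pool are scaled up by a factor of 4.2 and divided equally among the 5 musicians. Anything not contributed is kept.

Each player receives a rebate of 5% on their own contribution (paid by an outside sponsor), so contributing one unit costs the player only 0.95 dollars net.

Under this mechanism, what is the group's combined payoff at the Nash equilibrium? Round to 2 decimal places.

The effective private return is (4.2/5) / 0.95 = 0.8842, which is still under 1, so the mechanism doesn't change anyone's dominant strategy: zero contribution.
Everyone keeps their endowment and the group total is 5 × 43 = 215.

215.00 dollars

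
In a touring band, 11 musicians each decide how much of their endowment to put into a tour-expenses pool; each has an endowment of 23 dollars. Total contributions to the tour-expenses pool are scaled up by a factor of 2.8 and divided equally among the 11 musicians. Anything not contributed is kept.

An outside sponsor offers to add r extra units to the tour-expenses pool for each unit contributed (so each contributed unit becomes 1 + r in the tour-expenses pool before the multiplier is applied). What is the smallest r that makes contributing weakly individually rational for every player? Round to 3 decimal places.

With matching at rate r, one contributed unit becomes (1 + r) in the tour-expenses pool and returns 2.8 × (1 + r) / 11 to the contributor.
Setting this equal to 1: 1 + r = 11/2.8 = 3.9286.
So the minimum matching rate is r = 3.9286 − 1 = 2.929.

2.929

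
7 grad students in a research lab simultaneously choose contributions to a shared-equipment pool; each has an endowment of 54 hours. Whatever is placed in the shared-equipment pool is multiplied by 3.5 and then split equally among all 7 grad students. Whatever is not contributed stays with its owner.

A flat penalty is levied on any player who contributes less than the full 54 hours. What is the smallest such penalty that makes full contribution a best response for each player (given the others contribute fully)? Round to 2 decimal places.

Given the others contribute fully, the best deviation is to contribute 0 (any partial contribution still incurs the fine and gives up units whose private return 0.5000 is below 1).
Deviating from 54 to 0 saves 54 hours but forfeits the deviator's share of the drop in the shared-equipment pool: 3.5/7 × 54 = 27.00.
So the deviation gain is 54 − 27.00 = 27.00, and the fine must be at least 27.00 hours to wipe it out.

27.00 hours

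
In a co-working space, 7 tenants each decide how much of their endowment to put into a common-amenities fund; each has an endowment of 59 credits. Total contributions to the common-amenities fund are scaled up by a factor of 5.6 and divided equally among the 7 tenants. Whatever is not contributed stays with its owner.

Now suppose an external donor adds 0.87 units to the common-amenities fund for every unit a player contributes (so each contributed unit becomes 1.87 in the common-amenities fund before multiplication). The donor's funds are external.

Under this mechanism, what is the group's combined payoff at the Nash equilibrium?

The effective private return per unit is now 5.6 × 1.87 / 7 = 1.4960 > 1, so every player's dominant strategy flips to full contribution.
So the Nash equilibrium is full contribution by all 7; the group earns 5.6 × 1.87 × 413 = 4324.94.

4324.94 credits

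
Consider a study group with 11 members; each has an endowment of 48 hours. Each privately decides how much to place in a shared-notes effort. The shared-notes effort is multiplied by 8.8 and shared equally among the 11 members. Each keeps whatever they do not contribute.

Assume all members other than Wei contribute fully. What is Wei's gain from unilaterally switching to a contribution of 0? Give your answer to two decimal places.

Switching from a contribution of 48 to 0 lets Wei keep an extra 48 hours, but lowers the shared-notes effort by 48, which costs Wei their own share of that drop: 8.8/11 × 48 = 38.40.
Net gain = 48 − 38.40 = 9.60. The private return per contributed unit (0.8000) is below 1, so free-riding is indeed the best response regardless of what the others do.

9.60 hours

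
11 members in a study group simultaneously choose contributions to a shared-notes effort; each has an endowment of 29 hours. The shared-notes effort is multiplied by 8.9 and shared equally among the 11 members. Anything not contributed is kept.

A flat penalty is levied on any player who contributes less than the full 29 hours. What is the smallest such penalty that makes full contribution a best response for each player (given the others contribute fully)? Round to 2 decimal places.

5.54 hours

Given the others contribute fully, the best deviation is to contribute 0 (any partial contribution still incurs the fine and gives up units whose private return 0.8091 is below 1).
Deviating from 29 to 0 saves 29 hours but forfeits the deviator's share of the drop in the shared-notes effort: 8.9/11 × 29 = 23.46.
So the deviation gain is 29 − 23.46 = 5.54, and the fine must be at least 5.54 hours to wipe it out.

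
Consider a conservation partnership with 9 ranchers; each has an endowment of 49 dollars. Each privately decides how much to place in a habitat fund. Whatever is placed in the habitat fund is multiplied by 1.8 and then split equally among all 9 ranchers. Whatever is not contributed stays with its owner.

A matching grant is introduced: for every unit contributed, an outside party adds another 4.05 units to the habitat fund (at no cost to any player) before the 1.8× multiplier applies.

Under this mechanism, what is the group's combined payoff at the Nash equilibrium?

4008.69 dollars

With the mechanism, a contributed unit returns 1.8 × 5.05 / 9 = 1.0100 per unit of net cost to the contributor — now above 1 — so contributing fully is weakly dominant for every player.
At the Nash equilibrium everyone contributes 49. Group total payoff = 1.8 × 5.05 × 441 = 4008.69.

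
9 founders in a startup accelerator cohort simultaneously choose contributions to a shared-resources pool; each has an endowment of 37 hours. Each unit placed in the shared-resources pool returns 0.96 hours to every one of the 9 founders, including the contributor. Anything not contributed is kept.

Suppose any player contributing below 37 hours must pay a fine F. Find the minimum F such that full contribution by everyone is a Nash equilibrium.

1.48 hours

Given the others contribute fully, the best deviation is to contribute 0 (any partial contribution still incurs the fine and gives up units whose private return 0.96 is below 1).
Deviating from 37 to 0 saves 37 hours but forfeits the deviator's share of the drop in the shared-resources pool: 0.96 × 37 = 35.52.
So the deviation gain is 37 − 35.52 = 1.48, and the fine must be at least 1.48 hours to wipe it out.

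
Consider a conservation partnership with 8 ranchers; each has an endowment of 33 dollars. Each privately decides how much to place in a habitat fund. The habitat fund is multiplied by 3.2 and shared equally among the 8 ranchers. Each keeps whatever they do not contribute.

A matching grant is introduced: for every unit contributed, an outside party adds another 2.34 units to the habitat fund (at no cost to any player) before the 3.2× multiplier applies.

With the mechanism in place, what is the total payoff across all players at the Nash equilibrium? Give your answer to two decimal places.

2821.63 dollars

The effective private return per unit is now 3.2 × 3.34 / 8 = 1.3360 > 1, so every player's dominant strategy flips to full contribution.
At the Nash equilibrium everyone contributes 33. Group total payoff = 3.2 × 3.34 × 264 = 2821.63.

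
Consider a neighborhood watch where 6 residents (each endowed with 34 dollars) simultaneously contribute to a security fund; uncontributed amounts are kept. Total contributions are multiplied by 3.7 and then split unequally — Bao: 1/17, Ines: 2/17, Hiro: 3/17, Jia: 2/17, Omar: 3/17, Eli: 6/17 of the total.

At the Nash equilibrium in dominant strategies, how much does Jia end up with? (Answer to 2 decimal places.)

Player j's private return per contributed unit is 3.7 × (j's share). Contributing is weakly dominant for j when that share is at least 1/3.7 = 0.2703, and contributing 0 is dominant otherwise.
Eli alone (share 6/17) is above the threshold, contributing 34; the remaining 5 contribute 0. Total contributed: 34.
Jia keeps 34 and receives 3.7 × 34 × 2/17 = 14.80 from the security fund, for a payoff of 48.80.

48.80 dollars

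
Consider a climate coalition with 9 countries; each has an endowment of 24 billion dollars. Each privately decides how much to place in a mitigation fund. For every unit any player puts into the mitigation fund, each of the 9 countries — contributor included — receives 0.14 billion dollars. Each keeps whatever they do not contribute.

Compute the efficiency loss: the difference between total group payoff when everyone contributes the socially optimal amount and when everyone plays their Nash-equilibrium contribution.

The private return per contributed unit is 0.14 < 1, so contributing 0 is dominant for every player. At the Nash equilibrium everyone keeps their 24, and the group total is 9 × 24 = 216.
Each contributed unit returns 1.260 to the group as a whole (0.14 to each of 9 players), which exceeds 1, so the social optimum is full contribution: group total = 1.260 × 216 = 272.16.
Efficiency loss = 272.16 − 216 = 56.16.

56.16 billion dollars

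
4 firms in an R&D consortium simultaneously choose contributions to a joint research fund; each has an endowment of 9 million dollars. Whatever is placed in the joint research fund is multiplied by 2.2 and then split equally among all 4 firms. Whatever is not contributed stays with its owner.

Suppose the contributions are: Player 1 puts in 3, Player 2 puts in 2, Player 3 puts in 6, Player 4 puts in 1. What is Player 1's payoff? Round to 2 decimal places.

12.60 million dollars

Total contributed: 3 + 2 + 6 + 1 = 12.
Each receives 2.2 × 12 / 4 = 6.60 from the joint research fund.
Player 1 keeps 9 − 3 = 6, so Player 1's payoff is 6 + 6.60 = 12.60.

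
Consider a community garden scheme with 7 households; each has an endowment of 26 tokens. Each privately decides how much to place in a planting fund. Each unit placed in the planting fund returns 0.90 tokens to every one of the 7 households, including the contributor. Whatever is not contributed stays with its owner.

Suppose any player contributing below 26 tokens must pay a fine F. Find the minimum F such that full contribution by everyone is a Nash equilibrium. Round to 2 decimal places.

2.60 tokens

Given the others contribute fully, the best deviation is to contribute 0 (any partial contribution still incurs the fine and gives up units whose private return 0.90 is below 1).
Deviating from 26 to 0 saves 26 tokens but forfeits the deviator's share of the drop in the planting fund: 0.90 × 26 = 23.40.
So the deviation gain is 26 − 23.40 = 2.60, and the fine must be at least 2.60 tokens to wipe it out.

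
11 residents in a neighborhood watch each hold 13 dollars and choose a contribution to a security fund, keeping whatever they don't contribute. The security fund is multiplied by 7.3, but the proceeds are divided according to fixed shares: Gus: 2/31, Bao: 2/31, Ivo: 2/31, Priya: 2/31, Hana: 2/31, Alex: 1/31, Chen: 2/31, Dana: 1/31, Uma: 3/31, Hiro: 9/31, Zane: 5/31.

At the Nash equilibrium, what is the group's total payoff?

Each unit j contributes comes back to j as 7.3 × (j's share), so j prefers to contribute only if that share exceeds 1/7.3 = 0.1370; otherwise keeping the unit dominates.
Hiro and Zane are above the threshold, contributing 13 each; the remaining 9 contribute 0. Total contributed: 26.
The security fund pays out 7.3 × 26 = 189.80 in total (split across the unequal shares, but the aggregate is all that matters for the group sum).
The 9 free-riders keep 13 each, adding 117. Group total = 117 + 189.80 = 306.80.

306.80 dollars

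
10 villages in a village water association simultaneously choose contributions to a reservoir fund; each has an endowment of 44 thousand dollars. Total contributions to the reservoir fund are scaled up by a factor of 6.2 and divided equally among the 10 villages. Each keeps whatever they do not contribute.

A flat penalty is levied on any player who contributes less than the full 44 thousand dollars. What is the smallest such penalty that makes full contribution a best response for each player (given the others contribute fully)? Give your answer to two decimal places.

16.72 thousand dollars

Given the others contribute fully, the best deviation is to contribute 0 (any partial contribution still incurs the fine and gives up units whose private return 0.6200 is below 1).
Deviating from 44 to 0 saves 44 thousand dollars but forfeits the deviator's share of the drop in the reservoir fund: 6.2/10 × 44 = 27.28.
So the deviation gain is 44 − 27.28 = 16.72, and the fine must be at least 16.72 thousand dollars to wipe it out.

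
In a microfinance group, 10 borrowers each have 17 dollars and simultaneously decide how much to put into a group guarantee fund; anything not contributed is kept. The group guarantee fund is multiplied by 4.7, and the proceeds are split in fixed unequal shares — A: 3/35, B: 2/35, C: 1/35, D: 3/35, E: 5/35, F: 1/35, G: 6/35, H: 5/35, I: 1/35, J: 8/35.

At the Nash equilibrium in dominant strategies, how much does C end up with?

19.28 dollars

Each unit j contributes comes back to j as 4.7 × (j's share), so j prefers to contribute only if that share exceeds 1/4.7 = 0.2128; otherwise keeping the unit dominates.
The only share above 0.2128 is J's 8/35, contributing 17; the remaining 9 contribute 0. Total contributed: 17.
C keeps 17 and receives 4.7 × 17 × 1/35 = 2.28 from the group guarantee fund, for a payoff of 19.28.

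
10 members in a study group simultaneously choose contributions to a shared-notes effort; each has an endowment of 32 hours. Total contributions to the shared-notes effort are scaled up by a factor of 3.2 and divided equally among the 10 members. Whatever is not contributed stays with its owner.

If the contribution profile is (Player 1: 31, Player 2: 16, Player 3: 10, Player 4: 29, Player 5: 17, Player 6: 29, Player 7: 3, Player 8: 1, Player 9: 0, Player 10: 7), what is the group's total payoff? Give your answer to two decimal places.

Total contributed: 31 + 16 + 10 + 29 + 17 + 29 + 3 + 1 + 0 + 7 = 143; total kept: 10 × 32 − 143 = 177.
The shared-notes effort pays out 3.2 × 143 = 457.60 in aggregate.
Group total = 177 + 457.60 = 634.60.

634.60 hours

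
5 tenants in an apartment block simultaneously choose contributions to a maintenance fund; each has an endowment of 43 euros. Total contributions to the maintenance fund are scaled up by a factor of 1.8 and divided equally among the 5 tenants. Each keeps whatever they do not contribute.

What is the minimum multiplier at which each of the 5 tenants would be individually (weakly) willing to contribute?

5

A contributed unit returns (multiplier)/5 to its contributor.
This reaches 1 exactly when the multiplier is 5.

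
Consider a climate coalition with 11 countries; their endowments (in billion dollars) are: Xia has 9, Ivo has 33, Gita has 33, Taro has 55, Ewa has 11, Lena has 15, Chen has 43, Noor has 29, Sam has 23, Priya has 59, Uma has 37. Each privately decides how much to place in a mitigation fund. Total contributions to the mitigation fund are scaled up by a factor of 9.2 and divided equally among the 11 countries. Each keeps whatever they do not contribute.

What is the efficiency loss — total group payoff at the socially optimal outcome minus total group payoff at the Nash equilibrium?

2845.40 billion dollars

The private return per contributed unit is 9.2/11 = 0.8364 < 1 for every player regardless of endowment, so the Nash equilibrium is zero contribution and the group total is Σ E_j = 9 + 33 + 33 + 55 + 11 + 15 + 43 + 29 + 23 + 59 + 37 = 347.
Each contributed unit returns 9.200 to the group, so the social optimum is full contribution by everyone: group total = 9.200 × 347 = 3192.40.
Efficiency loss = (9.200 − 1) × 347 = 2845.40.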